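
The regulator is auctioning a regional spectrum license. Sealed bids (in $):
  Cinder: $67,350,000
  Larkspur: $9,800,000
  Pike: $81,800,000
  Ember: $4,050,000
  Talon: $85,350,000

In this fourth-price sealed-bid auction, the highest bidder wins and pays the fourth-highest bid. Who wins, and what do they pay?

Talon pays $9,800,000

Rule: the highest bidder wins and pays the fourth-highest bid.
Bids in order: 85,350,000 (Talon) > 81,800,000 (Pike) > 67,350,000 (Cinder) > 9,800,000 (Larkspur) > 4,050,000 (Ember)
Talon wins; payment is bid #4 in the ranking = $9,800,000.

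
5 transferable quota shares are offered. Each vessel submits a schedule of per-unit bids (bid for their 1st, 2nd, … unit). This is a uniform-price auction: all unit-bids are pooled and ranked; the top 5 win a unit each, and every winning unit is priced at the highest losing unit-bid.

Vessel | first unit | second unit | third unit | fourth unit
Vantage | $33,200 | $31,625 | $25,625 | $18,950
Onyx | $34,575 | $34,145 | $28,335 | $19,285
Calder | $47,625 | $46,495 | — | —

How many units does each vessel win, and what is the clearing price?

Calder 2, Onyx 2, Vantage 1; clearing price $31,625

Merging the schedules and taking the best 5: 47,625 (Calder-1), 46,495 (Calder-2), 34,575 (Onyx-1), 34,145 (Onyx-2), 33,200 (Vantage-1)
The (k+1)-th unit-bid is $31,625.
Allocation: Calder 2, Onyx 2, Vantage 1.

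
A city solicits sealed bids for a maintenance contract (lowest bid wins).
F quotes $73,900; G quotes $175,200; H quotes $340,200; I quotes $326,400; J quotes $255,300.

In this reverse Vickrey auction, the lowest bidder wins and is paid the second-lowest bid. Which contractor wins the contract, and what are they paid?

F is paid $175,200

Rule: the lowest bidder wins and is paid the second-lowest bid.
Bids ranked: 73,900 (F) < 175,200 (G) < 255,300 (J) < 326,400 (I) < 340,200 (H)
F is lowest; is paid the second-lowest bid, $175,200.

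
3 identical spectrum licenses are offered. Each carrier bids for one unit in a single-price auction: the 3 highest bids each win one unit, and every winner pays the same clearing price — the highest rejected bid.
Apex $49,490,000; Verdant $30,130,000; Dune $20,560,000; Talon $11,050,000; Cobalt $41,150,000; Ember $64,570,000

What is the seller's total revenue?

Ordering the bids: 64,570,000 (Ember), 49,490,000 (Apex), 41,150,000 (Cobalt), 30,130,000 (Verdant), 20,560,000 (Dune), …
Winners (3 units): Ember, Apex, Cobalt.
Highest unsuccessful bid: $30,130,000 → clearing price.
Total revenue = 3 × $30,130,000 = $90,390,000.

Total revenue: $90,390,000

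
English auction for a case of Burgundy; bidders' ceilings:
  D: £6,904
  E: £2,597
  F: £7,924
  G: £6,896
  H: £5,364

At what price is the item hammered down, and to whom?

F wins at £6,904

Limits ranked: 7,924 (F) > 6,904 (D) > 6,896 (G) > 5,364 (H) > 2,597 (E)
Once the price passes £6,904, only F is left; the hammer falls at D's limit of £6,904.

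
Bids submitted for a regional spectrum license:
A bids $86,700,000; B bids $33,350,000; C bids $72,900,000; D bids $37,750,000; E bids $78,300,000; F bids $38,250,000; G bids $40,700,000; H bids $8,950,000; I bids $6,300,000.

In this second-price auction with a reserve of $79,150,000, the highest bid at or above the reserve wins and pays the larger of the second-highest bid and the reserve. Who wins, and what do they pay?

A pays $79,150,000

Rule: the highest bid at or above the reserve wins and pays the larger of the second-highest bid and the reserve.
Sorting bids: 86,700,000 (A) > 78,300,000 (E) > 72,900,000 (C) > 40,700,000 (G) > 38,250,000 (F) > 37,750,000 (D) > …
Highest eligible bid: A at $86,700,000.
Second-highest bid $78,300,000 is below the reserve $79,150,000, so the reserve binds → payment $79,150,000.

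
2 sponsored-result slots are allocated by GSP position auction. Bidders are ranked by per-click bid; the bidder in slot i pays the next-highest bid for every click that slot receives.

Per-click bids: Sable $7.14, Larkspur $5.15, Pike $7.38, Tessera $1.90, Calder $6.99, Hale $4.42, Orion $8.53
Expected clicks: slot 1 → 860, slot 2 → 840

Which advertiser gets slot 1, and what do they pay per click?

Sorting advertisers: $8.53 (Orion) > $7.38 (Pike) > $7.14 (Sable) > …
Slot 1 goes to the first-ranked bidder, Orion, who pays the next bid down: $7.38/click.

Orion; $7.38 per click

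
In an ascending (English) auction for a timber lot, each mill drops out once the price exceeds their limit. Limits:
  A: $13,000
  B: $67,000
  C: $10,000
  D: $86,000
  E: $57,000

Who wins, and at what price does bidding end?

Ascending (English) auction: the price rises until one bidder remains; the winner pays the price at which the last rival dropped out.
Limits in order: 86,000 (D) > 67,000 (B) > 57,000 (E) > 13,000 (A) > 10,000 (C)
Bidding ends when B exits at $67,000; D takes it.

D wins at $67,000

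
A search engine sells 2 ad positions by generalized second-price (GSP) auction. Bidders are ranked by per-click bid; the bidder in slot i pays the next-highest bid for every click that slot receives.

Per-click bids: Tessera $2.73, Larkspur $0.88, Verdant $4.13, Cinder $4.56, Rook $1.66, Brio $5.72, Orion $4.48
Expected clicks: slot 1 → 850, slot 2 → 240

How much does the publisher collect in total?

Total revenue: $4951.20

Per-click bids in order: $5.72 (Brio) > $4.56 (Cinder) > $4.48 (Orion) > …
Slot 1: Brio pays $4.56 × 850 = $3876.00
Slot 2: Cinder pays $4.48 × 240 = $1075.20
Total = $4951.20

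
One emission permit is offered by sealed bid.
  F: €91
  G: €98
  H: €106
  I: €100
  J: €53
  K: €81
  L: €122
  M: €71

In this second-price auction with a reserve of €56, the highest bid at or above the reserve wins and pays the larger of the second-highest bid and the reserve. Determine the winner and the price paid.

Sorting bids: 122 (L) > 106 (H) > 100 (I) > 98 (G) > 91 (F) > 81 (K) > …
Highest eligible bid: L at €122.
max(second-highest €106, reserve €56) = €106; the reserve does not bind.

L pays €106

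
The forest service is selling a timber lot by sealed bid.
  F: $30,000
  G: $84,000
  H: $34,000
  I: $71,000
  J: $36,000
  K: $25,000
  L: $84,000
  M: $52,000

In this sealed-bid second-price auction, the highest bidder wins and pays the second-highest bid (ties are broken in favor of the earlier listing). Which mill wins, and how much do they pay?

Sealed-bid second-price auction: the highest bidder wins and pays the second-highest bid.
Bids in order: 84,000 (G) > 84,000 (L) > 71,000 (I) > 52,000 (M) > 36,000 (J) > 34,000 (H) > …
G and L tie at $84,000; tie-break gives it to G.
Second-price: G pays L's bid of $84,000.

G pays $84,000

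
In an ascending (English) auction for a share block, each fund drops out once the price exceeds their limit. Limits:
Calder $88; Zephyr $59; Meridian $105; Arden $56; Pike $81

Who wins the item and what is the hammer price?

Limits ranked: 105 (Meridian) > 88 (Calder) > 81 (Pike) > 59 (Zephyr) > 56 (Arden)
Once the price passes $88, only Meridian is left; the hammer falls at Calder's limit of $88.

Meridian wins at $88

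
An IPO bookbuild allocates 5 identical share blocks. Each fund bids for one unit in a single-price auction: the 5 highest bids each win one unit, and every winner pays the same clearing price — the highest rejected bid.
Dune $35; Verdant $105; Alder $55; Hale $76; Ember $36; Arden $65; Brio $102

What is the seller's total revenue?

Ordering the bids: 105 (Verdant), 102 (Brio), 76 (Hale), 65 (Arden), 55 (Alder), 36 (Ember), 35 (Dune)
Winners (5 units): Verdant, Brio, Hale, Arden, Alder.
Clearing price = highest rejected bid = $36.
Total revenue = 5 × $36 = $180.

Total revenue: $180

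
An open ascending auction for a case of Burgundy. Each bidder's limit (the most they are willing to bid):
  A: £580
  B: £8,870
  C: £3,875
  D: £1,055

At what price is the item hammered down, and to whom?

Limits in order: 8,870 (B) > 3,875 (C) > 1,055 (D) > 580 (A)
Bidding ends when C exits at £3,875; B takes it.

B wins at £3,875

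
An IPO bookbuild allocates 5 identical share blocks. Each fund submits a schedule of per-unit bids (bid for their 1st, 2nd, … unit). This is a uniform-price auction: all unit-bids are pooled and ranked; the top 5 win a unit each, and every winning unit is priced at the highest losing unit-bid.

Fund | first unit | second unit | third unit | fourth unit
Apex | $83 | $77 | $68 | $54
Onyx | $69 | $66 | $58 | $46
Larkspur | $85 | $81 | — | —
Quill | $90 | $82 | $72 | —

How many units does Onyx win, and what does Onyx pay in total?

Onyx: 0 units, pays $0

Merging the schedules and taking the best 5: 90 (Quill-1), 85 (Larkspur-1), 83 (Apex-1), 82 (Quill-2), 81 (Larkspur-2)
Highest rejected unit-bid = $77.
Onyx wins 0 unit(s) at $77 each.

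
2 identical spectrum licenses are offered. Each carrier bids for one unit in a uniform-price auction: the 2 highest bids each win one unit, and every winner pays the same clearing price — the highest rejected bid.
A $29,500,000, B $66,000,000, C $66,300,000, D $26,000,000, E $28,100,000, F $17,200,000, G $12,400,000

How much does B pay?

Bids ranked high→low: 66,300,000 (C), 66,000,000 (B), 29,500,000 (A), 28,100,000 (E), …
Top 2: C, B.
Clearing price = highest rejected bid = $29,500,000.
B wins → pays $29,500,000.

B pays $29,500,000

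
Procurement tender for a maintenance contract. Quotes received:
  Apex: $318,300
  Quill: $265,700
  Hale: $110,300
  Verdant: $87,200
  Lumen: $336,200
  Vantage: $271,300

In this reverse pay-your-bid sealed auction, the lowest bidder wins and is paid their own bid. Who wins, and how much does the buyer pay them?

Verdant is paid $87,200

Sorting bids: 87,200 (Verdant) < 110,300 (Hale) < 265,700 (Quill) < 271,300 (Vantage) < 318,300 (Apex) < 336,200 (Lumen)
Verdant has the lowest bid and is paid exactly that: $87,200.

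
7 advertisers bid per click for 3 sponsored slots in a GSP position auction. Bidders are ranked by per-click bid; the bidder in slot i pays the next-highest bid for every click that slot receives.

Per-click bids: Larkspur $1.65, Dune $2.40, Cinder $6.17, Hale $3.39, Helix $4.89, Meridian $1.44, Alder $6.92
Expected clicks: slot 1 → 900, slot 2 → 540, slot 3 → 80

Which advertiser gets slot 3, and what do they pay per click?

Helix; $3.39 per click

Sorting advertisers: $6.92 (Alder) > $6.17 (Cinder) > $4.89 (Helix) > $3.39 (Hale) > …
Slot 3 goes to the third-ranked bidder, Helix, who pays the next bid down: $3.39/click.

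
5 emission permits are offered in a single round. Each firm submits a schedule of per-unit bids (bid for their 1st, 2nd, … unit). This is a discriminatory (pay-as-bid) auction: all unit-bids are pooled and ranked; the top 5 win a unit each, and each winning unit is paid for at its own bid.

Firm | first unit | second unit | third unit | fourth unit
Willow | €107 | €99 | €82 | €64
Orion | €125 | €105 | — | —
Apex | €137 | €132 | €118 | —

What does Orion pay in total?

Merging the schedules and taking the best 5: 137 (Apex-1), 132 (Apex-2), 125 (Orion-1), 118 (Apex-3), 107 (Willow-1)
Next rejected bid: €105 (not a price — pay-as-bid).
Orion's winning unit-bids: 125 = €125.

Orion pays €125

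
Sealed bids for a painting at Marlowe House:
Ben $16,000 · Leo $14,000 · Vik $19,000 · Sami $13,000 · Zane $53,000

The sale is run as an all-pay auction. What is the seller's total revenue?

Bids ranked: 53,000 (Zane) > 19,000 (Vik) > 16,000 (Ben) > 14,000 (Leo) > 13,000 (Sami)
Zane wins with the top bid; all bids are sunk regardless.
Every bidder forfeits their bid regardless of winning.
Revenue = 16,000 + 14,000 + 19,000 + 13,000 + 53,000 = $115,000.

Total revenue: $115,000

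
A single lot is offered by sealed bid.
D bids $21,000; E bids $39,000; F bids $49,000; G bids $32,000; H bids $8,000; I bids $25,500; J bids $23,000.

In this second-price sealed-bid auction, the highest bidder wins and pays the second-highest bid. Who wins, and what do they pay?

Second-price sealed-bid auction: the highest bidder wins and pays the second-highest bid.
Bids ranked: 49,000 (F) > 39,000 (E) > 32,000 (G) > 25,500 (I) > 23,000 (J) > 21,000 (D) > …
F wins with the highest bid; price is set by the runner-up at $39,000.

F pays $39,000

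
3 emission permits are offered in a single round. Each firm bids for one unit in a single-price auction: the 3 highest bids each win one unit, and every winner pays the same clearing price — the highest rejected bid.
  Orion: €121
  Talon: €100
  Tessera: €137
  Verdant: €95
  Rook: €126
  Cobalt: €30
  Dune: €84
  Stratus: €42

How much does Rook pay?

Bids ranked high→low: 137 (Tessera), 126 (Rook), 121 (Orion), 100 (Talon), 95 (Verdant), …
Winners (3 units): Tessera, Rook, Orion.
Clearing price = highest rejected bid = €100.
Rook wins → pays €100.

Rook pays €100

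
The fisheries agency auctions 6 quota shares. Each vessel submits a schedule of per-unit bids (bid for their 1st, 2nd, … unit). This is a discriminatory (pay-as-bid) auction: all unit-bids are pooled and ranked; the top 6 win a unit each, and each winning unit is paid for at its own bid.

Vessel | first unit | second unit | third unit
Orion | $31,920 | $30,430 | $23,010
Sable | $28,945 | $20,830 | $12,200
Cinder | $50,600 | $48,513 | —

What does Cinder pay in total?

Pooled unit-bids ranked (top 6): 50,600 (Cinder-1), 48,513 (Cinder-2), 31,920 (Orion-1), 30,430 (Orion-2), 28,945 (Sable-1), 23,010 (Orion-3)
Next rejected bid: $20,830 (not a price — pay-as-bid).
Cinder's winning unit-bids: 50,600 + 48,513 = $99,113.

Cinder pays $99,113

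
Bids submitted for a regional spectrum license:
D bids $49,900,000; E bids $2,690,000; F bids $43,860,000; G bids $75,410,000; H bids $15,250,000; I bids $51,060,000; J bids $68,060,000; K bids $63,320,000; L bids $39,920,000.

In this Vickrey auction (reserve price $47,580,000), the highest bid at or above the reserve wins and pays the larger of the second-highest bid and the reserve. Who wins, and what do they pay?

Rule: the highest bid at or above the reserve wins and pays the larger of the second-highest bid and the reserve.
Bids in order: 75,410,000 (G) > 68,060,000 (J) > 63,320,000 (K) > 51,060,000 (I) > 49,900,000 (D) > 43,860,000 (F) > …
G has the top bid at or above the reserve ($75,410,000).
Second-highest bid $68,060,000 exceeds the reserve $47,580,000 → payment $68,060,000.

G pays $68,060,000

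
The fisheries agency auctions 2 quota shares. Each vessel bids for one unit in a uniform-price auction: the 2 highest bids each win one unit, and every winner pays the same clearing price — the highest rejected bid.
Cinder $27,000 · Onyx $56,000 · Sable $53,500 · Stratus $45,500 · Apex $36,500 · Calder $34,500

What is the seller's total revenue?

Total revenue: $91,000

Sorting: 56,000 (Onyx), 53,500 (Sable), 45,500 (Stratus), 36,500 (Apex), …
Top 2: Onyx, Sable.
Clearing price = highest rejected bid = $45,500.
Total revenue = 2 × $45,500 = $91,000.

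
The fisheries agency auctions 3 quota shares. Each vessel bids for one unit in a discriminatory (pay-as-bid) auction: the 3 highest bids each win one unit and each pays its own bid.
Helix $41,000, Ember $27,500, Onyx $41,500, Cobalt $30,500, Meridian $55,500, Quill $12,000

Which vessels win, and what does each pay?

Meridian $55,500, Onyx $41,500, Helix $41,000

Sorting: 55,500 (Meridian), 41,500 (Onyx), 41,000 (Helix), 30,500 (Cobalt), 27,500 (Ember), …
The 3 highest are Meridian, Onyx, Helix.
Each winner pays its own bid: Meridian $55,500, Onyx $41,500, Helix $41,000.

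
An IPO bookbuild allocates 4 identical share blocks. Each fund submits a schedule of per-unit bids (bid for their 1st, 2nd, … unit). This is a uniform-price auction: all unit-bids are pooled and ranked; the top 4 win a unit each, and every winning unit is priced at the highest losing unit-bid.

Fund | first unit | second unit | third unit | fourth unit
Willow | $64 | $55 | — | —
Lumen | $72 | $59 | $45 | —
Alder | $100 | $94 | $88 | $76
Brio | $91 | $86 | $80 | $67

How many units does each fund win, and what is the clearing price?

Merging the schedules and taking the best 4: 100 (Alder-1), 94 (Alder-2), 91 (Brio-1), 88 (Alder-3)
The (k+1)-th unit-bid is $86.
Allocation: Alder 3, Brio 1.

Alder 3, Brio 1; clearing price $86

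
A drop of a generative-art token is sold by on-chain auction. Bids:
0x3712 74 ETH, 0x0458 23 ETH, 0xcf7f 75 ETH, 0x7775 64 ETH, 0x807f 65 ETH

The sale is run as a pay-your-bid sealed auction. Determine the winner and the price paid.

0xcf7f pays 75 ETH

Rule: the highest bidder wins and pays their own bid.
Sorting bids: 75 (0xcf7f) > 74 (0x3712) > 65 (0x807f) > 64 (0x7775) > 23 (0x0458)
First-price: 0xcf7f pays what they bid, 75 ETH.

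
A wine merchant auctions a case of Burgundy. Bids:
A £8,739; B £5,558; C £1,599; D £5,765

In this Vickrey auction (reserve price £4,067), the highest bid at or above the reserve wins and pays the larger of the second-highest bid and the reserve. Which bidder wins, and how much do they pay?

Bids ranked: 8,739 (A) > 5,765 (D) > 5,558 (B) > 1,599 (C)
A has the top bid at or above the reserve (£8,739).
max(second-highest £5,765, reserve £4,067) = £5,765; the reserve does not bind.

A pays £5,765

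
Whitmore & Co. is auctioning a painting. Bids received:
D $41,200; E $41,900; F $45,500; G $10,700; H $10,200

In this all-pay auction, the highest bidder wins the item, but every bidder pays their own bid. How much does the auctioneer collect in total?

Total revenue: $149,500

All-pay auction: the highest bidder wins the item, but every bidder pays their own bid.
Bids ranked: 45,500 (F) > 41,900 (E) > 41,200 (D) > 10,700 (G) > 10,200 (H)
F wins with the top bid; all bids are sunk regardless.
Every bidder forfeits their bid regardless of winning.
Revenue = 41,200 + 41,900 + 45,500 + 10,700 + 10,200 = $149,500.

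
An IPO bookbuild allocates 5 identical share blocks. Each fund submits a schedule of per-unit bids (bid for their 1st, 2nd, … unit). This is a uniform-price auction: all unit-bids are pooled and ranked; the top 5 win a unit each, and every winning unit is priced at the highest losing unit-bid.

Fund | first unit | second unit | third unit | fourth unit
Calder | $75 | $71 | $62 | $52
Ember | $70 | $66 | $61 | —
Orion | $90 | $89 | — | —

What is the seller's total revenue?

All unit-bids, highest first — top 5: 90 (Orion-1), 89 (Orion-2), 75 (Calder-1), 71 (Calder-2), 70 (Ember-1)
Highest rejected unit-bid = $66.
Allocation: Calder 2, Ember 1, Orion 2. Every unit priced at $66.
Revenue = 5 × 66 = $330.

Total revenue: $330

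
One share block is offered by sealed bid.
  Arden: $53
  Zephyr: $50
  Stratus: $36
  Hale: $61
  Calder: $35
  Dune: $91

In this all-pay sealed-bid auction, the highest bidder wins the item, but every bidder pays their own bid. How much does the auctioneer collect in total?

Bids in order: 91 (Dune) > 61 (Hale) > 53 (Arden) > 50 (Zephyr) > 36 (Stratus) > 35 (Calder)
Every bidder forfeits their bid regardless of winning.
Revenue = 53 + 50 + 36 + 61 + 35 + 91 = $326.

Total revenue: $326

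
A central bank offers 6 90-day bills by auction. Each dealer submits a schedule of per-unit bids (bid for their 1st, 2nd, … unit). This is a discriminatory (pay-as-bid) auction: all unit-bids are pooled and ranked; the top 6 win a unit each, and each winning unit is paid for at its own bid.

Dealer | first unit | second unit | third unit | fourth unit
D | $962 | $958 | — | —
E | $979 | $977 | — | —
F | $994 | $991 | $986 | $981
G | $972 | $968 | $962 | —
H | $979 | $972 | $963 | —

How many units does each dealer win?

E 1, F 4, H 1

All unit-bids, highest first — top 6: 994 (F-1), 991 (F-2), 986 (F-3), 981 (F-4), 979 (E-1), 979 (H-1)
Next rejected bid: $977 (not a price — pay-as-bid).
Allocation: E 1, F 4, H 1.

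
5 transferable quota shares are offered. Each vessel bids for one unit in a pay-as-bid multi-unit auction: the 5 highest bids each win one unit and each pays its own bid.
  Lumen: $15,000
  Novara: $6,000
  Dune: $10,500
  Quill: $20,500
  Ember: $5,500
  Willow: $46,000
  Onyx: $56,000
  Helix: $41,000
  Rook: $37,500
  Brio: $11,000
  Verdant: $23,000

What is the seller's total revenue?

Sorting: 56,000 (Onyx), 46,000 (Willow), 41,000 (Helix), 37,500 (Rook), 23,000 (Verdant), 20,500 (Quill), 15,000 (Lumen), …
The 5 highest are Onyx, Willow, Helix, Rook, Verdant.
Total revenue = 56,000 + 46,000 + 41,000 + 37,500 + 23,000 = $203,500.

Total revenue: $203,500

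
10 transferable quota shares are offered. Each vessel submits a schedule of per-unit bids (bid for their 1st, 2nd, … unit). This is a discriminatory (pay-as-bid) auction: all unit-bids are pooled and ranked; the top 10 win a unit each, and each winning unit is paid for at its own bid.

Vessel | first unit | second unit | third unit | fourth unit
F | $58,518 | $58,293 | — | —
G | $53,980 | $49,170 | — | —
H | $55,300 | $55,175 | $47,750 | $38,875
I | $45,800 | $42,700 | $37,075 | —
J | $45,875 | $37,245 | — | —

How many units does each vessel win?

All unit-bids, highest first — top 10: 58,518 (F-1), 58,293 (F-2), 55,300 (H-1), 55,175 (H-2), 53,980 (G-1), 49,170 (G-2), 47,750 (H-3), 45,875 (J-1), 45,800 (I-1), 42,700 (I-2)
Next rejected bid: $38,875 (not a price — pay-as-bid).
Allocation: F 2, G 2, H 3, I 2, J 1.

F 2, G 2, H 3, I 2, J 1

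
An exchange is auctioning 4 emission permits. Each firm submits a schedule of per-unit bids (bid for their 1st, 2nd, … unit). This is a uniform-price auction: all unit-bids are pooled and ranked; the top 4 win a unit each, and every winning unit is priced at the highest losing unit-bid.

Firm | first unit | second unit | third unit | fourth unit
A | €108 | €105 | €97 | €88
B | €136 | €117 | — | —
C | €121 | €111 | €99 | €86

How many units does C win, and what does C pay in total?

Pooled unit-bids ranked (top 4): 136 (B-1), 121 (C-1), 117 (B-2), 111 (C-2)
The (k+1)-th unit-bid is €108.
C wins 2 unit(s) at €108 each.

C: 2 units, pays €216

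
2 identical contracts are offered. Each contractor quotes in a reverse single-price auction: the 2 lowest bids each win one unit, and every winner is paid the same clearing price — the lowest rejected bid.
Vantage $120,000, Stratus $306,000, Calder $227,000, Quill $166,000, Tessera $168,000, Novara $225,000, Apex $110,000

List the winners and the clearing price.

Ordering the bids: 110,000 (Apex), 120,000 (Vantage), 166,000 (Quill), 168,000 (Tessera), …
Winners (2 units): Apex, Vantage.
Clearing price = lowest rejected bid = $166,000.

Apex, Vantage; each is paid $166,000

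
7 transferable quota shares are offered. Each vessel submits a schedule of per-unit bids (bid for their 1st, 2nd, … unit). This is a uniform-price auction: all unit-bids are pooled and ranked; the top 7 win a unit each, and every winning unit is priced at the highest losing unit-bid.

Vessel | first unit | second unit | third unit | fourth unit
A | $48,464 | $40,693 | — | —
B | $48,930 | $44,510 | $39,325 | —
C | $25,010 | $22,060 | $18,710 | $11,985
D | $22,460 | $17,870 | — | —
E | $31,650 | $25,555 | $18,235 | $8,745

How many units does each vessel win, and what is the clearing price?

All unit-bids, highest first — top 7: 48,930 (B-1), 48,464 (A-1), 44,510 (B-2), 40,693 (A-2), 39,325 (B-3), 31,650 (E-1), 25,555 (E-2)
First bid not allocated: $25,010.
Allocation: A 2, B 3, E 2.

A 2, B 3, E 2; clearing price $25,010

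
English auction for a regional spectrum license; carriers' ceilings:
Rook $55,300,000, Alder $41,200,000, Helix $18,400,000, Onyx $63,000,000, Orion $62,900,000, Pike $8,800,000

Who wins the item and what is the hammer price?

Limits in order: 63,000,000 (Onyx) > 62,900,000 (Orion) > 55,300,000 (Rook) > 41,200,000 (Alder) > 18,400,000 (Helix) > 8,800,000 (Pike)
Bidding ends when Orion exits at $62,900,000; Onyx takes it.

Onyx wins at $62,900,000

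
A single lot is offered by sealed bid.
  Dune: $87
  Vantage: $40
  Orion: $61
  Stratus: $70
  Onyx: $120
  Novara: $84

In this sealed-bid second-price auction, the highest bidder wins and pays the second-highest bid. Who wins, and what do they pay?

Rule: the highest bidder wins and pays the second-highest bid.
Sorting bids: 120 (Onyx) > 87 (Dune) > 84 (Novara) > 70 (Stratus) > 61 (Orion) > 40 (Vantage)
Onyx wins with the highest bid; price is set by the runner-up at $87.

Onyx pays $87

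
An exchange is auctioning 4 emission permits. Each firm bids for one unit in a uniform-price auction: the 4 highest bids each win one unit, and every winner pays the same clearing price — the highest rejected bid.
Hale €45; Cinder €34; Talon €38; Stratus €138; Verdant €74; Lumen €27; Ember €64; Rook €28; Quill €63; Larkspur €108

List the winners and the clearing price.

Sorting: 138 (Stratus), 108 (Larkspur), 74 (Verdant), 64 (Ember), 63 (Quill), 45 (Hale), …
Winners (4 units): Stratus, Larkspur, Verdant, Ember.
First losing bid is Quill's €63, which sets the uniform price.

Stratus, Larkspur, Verdant, Ember; each pays €63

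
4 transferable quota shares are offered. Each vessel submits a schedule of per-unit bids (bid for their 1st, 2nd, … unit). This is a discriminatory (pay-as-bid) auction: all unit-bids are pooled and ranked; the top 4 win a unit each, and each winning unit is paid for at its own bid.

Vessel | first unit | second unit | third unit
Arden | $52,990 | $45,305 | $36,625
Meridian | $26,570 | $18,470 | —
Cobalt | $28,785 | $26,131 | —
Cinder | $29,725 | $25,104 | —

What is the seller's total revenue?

Total revenue: $164,645

Pooled unit-bids ranked (top 4): 52,990 (Arden-1), 45,305 (Arden-2), 36,625 (Arden-3), 29,725 (Cinder-1)
Next rejected bid: $28,785 (not a price — pay-as-bid).
Each winning unit pays its own bid.
Revenue = 52,990 + 45,305 + 36,625 + 29,725 = $164,645.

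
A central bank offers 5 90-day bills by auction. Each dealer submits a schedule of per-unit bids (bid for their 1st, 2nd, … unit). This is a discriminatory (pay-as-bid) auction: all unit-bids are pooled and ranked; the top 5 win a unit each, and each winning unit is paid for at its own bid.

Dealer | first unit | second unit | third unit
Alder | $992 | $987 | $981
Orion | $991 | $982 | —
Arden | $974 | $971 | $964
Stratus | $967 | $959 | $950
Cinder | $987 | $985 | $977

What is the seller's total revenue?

Total revenue: $4,942

All unit-bids, highest first — top 5: 992 (Alder-1), 991 (Orion-1), 987 (Alder-2), 987 (Cinder-1), 985 (Cinder-2)
Next rejected bid: $982 (not a price — pay-as-bid).
Each winning unit pays its own bid.
Revenue = 992 + 991 + 987 + 987 + 985 = $4,942.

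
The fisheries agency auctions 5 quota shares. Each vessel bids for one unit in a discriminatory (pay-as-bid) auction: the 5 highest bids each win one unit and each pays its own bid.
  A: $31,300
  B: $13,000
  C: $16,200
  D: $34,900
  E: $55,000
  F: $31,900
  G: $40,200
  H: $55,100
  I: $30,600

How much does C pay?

Ordering the bids: 55,100 (H), 55,000 (E), 40,200 (G), 34,900 (D), 31,900 (F), 31,300 (A), 30,600 (I), …
Winners (5 units): H, E, G, D, F.
C does not win → $0.

C pays $0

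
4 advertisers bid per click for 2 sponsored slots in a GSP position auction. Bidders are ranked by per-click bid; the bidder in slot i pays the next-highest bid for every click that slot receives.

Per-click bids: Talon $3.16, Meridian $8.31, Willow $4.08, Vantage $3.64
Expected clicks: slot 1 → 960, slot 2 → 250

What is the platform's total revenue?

Per-click bids in order: $8.31 (Meridian) > $4.08 (Willow) > $3.64 (Vantage) > …
Slot 1: Meridian pays $4.08 × 960 = $3916.80
Slot 2: Willow pays $3.64 × 250 = $910.00
Total = $4826.80

Total revenue: $4826.80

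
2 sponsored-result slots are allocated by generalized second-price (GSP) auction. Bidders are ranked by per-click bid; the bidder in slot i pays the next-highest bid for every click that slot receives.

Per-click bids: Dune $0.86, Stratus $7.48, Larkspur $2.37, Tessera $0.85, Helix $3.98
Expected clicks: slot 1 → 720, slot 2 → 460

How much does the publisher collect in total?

Total revenue: $3955.80

Sorting advertisers: $7.48 (Stratus) > $3.98 (Helix) > $2.37 (Larkspur) > …
Slot 1: Stratus pays $3.98 × 720 = $2865.60
Slot 2: Helix pays $2.37 × 460 = $1090.20
Total = $3955.80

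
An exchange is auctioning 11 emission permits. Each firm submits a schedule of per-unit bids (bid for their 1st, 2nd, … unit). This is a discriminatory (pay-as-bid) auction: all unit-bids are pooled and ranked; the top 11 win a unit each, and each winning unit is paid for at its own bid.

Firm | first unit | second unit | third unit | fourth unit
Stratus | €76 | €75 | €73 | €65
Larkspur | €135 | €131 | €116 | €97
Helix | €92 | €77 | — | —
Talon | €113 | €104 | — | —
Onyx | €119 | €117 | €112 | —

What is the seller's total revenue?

Total revenue: €1,213

All unit-bids, highest first — top 11: 135 (Larkspur-1), 131 (Larkspur-2), 119 (Onyx-1), 117 (Onyx-2), 116 (Larkspur-3), 113 (Talon-1), 112 (Onyx-3), 104 (Talon-2), 97 (Larkspur-4), 92 (Helix-1), 77 (Helix-2)
Next rejected bid: €76 (not a price — pay-as-bid).
Each winning unit pays its own bid.
Revenue = 135 + 131 + 119 + 117 + 116 + 113 + 112 + 104 + 97 + 92 + 77 = €1,213.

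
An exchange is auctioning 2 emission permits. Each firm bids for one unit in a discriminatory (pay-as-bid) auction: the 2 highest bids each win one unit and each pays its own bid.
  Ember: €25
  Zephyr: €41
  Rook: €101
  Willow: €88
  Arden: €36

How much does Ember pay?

Ember pays €0

Bids ranked high→low: 101 (Rook), 88 (Willow), 41 (Zephyr), 36 (Arden), …
Winners (2 units): Rook, Willow.
Ember does not win → €0.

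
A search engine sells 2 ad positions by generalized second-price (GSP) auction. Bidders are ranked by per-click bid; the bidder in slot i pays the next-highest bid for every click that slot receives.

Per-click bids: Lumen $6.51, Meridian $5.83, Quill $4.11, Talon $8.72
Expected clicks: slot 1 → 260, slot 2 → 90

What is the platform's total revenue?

Total revenue: $2217.30

Sorting advertisers: $8.72 (Talon) > $6.51 (Lumen) > $5.83 (Meridian) > …
Slot 1: Talon pays $6.51 × 260 = $1692.60
Slot 2: Lumen pays $5.83 × 90 = $524.70
Total = $2217.30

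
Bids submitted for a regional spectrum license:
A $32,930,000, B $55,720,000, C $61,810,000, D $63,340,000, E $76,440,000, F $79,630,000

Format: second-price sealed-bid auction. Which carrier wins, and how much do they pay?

F pays $76,440,000

Sorting bids: 79,630,000 (F) > 76,440,000 (E) > 63,340,000 (D) > 61,810,000 (C) > 55,720,000 (B) > 32,930,000 (A)
Second-price: F pays E's bid of $76,440,000.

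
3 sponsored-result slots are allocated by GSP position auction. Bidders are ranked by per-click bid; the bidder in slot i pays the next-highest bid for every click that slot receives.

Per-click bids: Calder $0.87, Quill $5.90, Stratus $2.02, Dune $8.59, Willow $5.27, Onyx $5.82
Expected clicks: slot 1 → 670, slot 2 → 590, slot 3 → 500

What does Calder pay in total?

Calder pays $0.00

Per-click bids in order: $8.59 (Dune) > $5.90 (Quill) > $5.82 (Onyx) > $5.27 (Willow) > …
Calder ranks below slot 3 → no slot, pays nothing.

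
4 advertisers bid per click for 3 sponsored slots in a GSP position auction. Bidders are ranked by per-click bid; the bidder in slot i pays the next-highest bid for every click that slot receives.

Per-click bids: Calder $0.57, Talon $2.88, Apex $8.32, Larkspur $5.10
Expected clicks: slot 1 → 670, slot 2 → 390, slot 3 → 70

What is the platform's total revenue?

Ranked by bid: $8.32 (Apex) > $5.10 (Larkspur) > $2.88 (Talon) > $0.57 (Calder)
Slot 1: Apex pays $5.10 × 670 = $3417.00
Slot 2: Larkspur pays $2.88 × 390 = $1123.20
Slot 3: Talon pays $0.57 × 70 = $39.90
Total = $4580.10

Total revenue: $4580.10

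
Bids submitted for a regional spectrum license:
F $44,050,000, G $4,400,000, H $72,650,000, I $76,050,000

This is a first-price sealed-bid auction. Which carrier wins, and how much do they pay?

I pays $76,050,000

Sorting bids: 76,050,000 (I) > 72,650,000 (H) > 44,050,000 (F) > 4,400,000 (G)
First-price: I pays what they bid, $76,050,000.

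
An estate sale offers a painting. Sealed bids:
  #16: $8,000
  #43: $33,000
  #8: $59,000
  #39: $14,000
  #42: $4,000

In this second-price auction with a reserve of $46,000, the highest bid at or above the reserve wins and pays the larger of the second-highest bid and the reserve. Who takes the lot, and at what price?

#8 pays $46,000

Rule: the highest bid at or above the reserve wins and pays the larger of the second-highest bid and the reserve.
Bids in order: 59,000 (#8) > 33,000 (#43) > 14,000 (#39) > 8,000 (#16) > 4,000 (#42)
#8 has the top bid at or above the reserve ($59,000).
Second-highest bid $33,000 is below the reserve $46,000, so the reserve binds → payment $46,000.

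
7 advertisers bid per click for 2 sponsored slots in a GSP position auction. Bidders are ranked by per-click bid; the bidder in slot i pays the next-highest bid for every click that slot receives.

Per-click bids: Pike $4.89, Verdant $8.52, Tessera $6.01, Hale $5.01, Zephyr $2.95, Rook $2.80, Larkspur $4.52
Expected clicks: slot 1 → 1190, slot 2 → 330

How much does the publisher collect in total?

Total revenue: $8805.20

Sorting advertisers: $8.52 (Verdant) > $6.01 (Tessera) > $5.01 (Hale) > …
Slot 1: Verdant pays $6.01 × 1190 = $7151.90
Slot 2: Tessera pays $5.01 × 330 = $1653.30
Total = $8805.20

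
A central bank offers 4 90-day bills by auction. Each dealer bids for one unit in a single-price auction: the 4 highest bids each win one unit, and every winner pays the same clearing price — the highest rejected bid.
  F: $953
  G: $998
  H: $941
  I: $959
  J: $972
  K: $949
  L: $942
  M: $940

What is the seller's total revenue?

Total revenue: $3,796

Ordering the bids: 998 (G), 972 (J), 959 (I), 953 (F), 949 (K), 942 (L), …
Winners (4 units): G, J, I, F.
Highest unsuccessful bid: $949 → clearing price.
Total revenue = 4 × $949 = $3,796.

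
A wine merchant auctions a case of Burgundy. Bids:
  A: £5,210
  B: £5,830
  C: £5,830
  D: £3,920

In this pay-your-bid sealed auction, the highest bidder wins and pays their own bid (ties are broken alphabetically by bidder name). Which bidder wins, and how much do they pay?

B pays £5,830

Pay-your-bid sealed auction: the highest bidder wins and pays their own bid.
Bids ranked: 5,830 (B) > 5,830 (C) > 5,210 (A) > 3,920 (D)
Tie at £5,830 → B wins by tie-break.
First-price: B pays what they bid, £5,830.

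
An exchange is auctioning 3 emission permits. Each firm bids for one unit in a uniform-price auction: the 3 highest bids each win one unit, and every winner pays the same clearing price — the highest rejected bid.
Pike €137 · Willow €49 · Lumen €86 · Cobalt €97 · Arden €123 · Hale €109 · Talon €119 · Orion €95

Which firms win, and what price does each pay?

Bids ranked high→low: 137 (Pike), 123 (Arden), 119 (Talon), 109 (Hale), 97 (Cobalt), …
Winners (3 units): Pike, Arden, Talon.
Clearing price = highest rejected bid = €109.

Pike, Arden, Talon; each pays €109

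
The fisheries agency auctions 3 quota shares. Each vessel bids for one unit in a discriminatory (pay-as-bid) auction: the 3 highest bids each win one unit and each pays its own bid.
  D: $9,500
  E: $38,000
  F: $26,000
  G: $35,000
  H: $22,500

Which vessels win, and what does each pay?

E $38,000, G $35,000, F $26,000

Ordering the bids: 38,000 (E), 35,000 (G), 26,000 (F), 22,500 (H), 9,500 (D)
Top 3: E, G, F.
Each winner pays its own bid: E $38,000, G $35,000, F $26,000.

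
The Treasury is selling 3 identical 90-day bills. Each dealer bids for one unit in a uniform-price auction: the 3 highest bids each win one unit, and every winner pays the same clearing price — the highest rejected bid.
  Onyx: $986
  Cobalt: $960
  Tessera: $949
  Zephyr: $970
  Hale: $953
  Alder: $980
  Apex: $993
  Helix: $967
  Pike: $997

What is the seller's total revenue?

Total revenue: $2,940

Sorting: 997 (Pike), 993 (Apex), 986 (Onyx), 980 (Alder), 970 (Zephyr), …
Winners (3 units): Pike, Apex, Onyx.
Clearing price = highest rejected bid = $980.
Total revenue = 3 × $980 = $2,940.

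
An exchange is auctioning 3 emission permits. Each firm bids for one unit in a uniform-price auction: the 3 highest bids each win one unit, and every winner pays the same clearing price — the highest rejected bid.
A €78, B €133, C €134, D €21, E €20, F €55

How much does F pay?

Sorting: 134 (C), 133 (B), 78 (A), 55 (F), 21 (D), …
Winners (3 units): C, B, A.
First losing bid is F's €55, which sets the uniform price.
F does not win → pays €0.

F pays €0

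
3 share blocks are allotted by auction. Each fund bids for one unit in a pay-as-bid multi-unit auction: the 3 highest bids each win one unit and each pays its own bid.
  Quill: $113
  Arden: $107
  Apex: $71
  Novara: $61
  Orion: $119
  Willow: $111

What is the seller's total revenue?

Bids ranked high→low: 119 (Orion), 113 (Quill), 111 (Willow), 107 (Arden), 71 (Apex), …
The 3 highest are Orion, Quill, Willow.
Total revenue = 119 + 113 + 111 = $343.

Total revenue: $343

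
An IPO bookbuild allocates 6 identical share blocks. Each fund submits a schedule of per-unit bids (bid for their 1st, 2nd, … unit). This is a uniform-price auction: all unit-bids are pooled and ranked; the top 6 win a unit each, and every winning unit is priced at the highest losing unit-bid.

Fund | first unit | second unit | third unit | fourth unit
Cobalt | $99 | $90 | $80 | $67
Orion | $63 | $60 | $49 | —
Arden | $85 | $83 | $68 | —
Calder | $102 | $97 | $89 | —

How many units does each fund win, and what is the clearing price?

Merging the schedules and taking the best 6: 102 (Calder-1), 99 (Cobalt-1), 97 (Calder-2), 90 (Cobalt-2), 89 (Calder-3), 85 (Arden-1)
Highest rejected unit-bid = $83.
Allocation: Arden 1, Calder 3, Cobalt 2.

Arden 1, Calder 3, Cobalt 2; clearing price $83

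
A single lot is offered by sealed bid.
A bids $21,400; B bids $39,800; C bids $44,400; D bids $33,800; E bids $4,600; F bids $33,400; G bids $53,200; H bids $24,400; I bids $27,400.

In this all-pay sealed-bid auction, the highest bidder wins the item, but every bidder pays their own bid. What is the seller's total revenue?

Rule: the highest bidder wins the item, but every bidder pays their own bid.
Bids ranked: 53,200 (G) > 44,400 (C) > 39,800 (B) > 33,800 (D) > 33,400 (F) > 27,400 (I) > …
Every bidder forfeits their bid regardless of winning.
Revenue = 21,400 + 39,800 + 44,400 + 33,800 + 4,600 + 33,400 + 53,200 + 24,400 + 27,400 = $282,400.

Total revenue: $282,400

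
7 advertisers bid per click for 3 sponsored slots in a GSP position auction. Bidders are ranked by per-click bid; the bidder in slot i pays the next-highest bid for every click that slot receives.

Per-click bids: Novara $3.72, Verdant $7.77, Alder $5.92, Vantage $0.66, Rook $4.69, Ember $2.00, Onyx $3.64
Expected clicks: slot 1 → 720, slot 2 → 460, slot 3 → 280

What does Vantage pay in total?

Vantage pays $0.00

Sorting advertisers: $7.77 (Verdant) > $5.92 (Alder) > $4.69 (Rook) > $3.72 (Novara) > …
Vantage ranks below slot 3 → no slot, pays nothing.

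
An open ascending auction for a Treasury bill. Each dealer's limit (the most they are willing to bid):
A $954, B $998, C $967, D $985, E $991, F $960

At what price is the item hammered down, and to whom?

B wins at $991

Rule: the price rises until one bidder remains; the winner pays the price at which the last rival dropped out.
Limits ranked: 998 (B) > 991 (E) > 985 (D) > 967 (C) > 960 (F) > 954 (A)
Once the price passes $991, only B is left; the hammer falls at E's limit of $991.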